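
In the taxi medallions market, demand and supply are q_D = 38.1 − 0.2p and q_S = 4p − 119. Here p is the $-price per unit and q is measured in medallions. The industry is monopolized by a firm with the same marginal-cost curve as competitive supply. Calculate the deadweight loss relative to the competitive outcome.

$585.61

In inverse form: demand p = 190.5 − 5q, supply p = 29.75 + 0.25q.
Competitive equilibrium: 190.5 − 5q = 29.75 + 0.25q → q* = 30.619, p* = 37.4048.
Marginal revenue: MR = 190.5 − 10q. Set MR = MC: 190.5 − 10q = 29.75 + 0.25q → q_m = 15.6829.
Price p_m = 190.5 − 5·15.6829 = 112.0855; MC(q_m) = 29.75 + 0.25·15.6829 = 33.6707.
Competitive q* = 30.619, so Δq = 14.9361; wedge = 112.0855 − 33.6707 = 78.4148.
The triangle = ½ × 14.9361 × 78.4148 = $585.61.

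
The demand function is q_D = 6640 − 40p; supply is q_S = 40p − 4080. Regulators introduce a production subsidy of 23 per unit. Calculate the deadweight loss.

In inverse form: demand p = 166 − 0.025q, supply p = 102 + 0.025q.
Competitive equilibrium: 166 − 0.025q = 102 + 0.025q → q* = 1280, p* = 134.
The subsidy lowers effective supply by 23: p = 79 + 0.025q.
New quantity: 166 − 0.025q = 79 + 0.025q → q' = 1740.
Overproduction Δq = 1740 − 1280 = 460; wedge = subsidy = 23.
The triangle = ½ × 460 × 23 = 5290.

5290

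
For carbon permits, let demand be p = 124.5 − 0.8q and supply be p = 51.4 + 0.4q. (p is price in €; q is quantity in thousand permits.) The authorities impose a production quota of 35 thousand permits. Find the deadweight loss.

€403 thousand

Competitive equilibrium: 124.5 − 0.8q = 51.4 + 0.4q → q* = 60.9167, p* = 75.7667.
At q = 35: demand price = 124.5 − 0.8·35 = 96.5; supply price = 51.4 + 0.4·35 = 65.4.
Δq = 60.9167 − 35 = 25.9167; wedge = 96.5 − 65.4 = 31.1.
Deadweight loss = ½ × 25.9167 × 31.1 = €403 thousand.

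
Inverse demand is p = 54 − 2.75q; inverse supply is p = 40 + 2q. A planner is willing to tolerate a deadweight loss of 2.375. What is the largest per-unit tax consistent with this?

Competitive equilibrium: 54 − 2.75q = 40 + 2q → q* = 2.9474, p* = 45.8947.
A tax t gives Δq = t/4.75 and wedge t, so DWL = t²/9.5.
t²/9.5 = 2.375 → t² = 22.5625 → t = 4.75.

4.75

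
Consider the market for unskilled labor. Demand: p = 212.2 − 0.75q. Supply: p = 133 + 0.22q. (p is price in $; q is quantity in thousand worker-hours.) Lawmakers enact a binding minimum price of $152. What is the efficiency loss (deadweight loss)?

Competitive equilibrium: 212.2 − 0.75q = 133 + 0.22q → q* = 81.6495, p* = 150.9629.
At the floor p = 152, quantity demanded = (212.2 − 152)/0.75 = 80.2667.
Sellers' marginal cost at q' = 80.2667: 133 + 0.22·80.2667 = 150.6587.
Δq = 81.6495 − 80.2667 = 1.3828; wedge = 152 − 150.6587 = 1.3413.
DWL = ½ × 1.3828 × 1.3413 = $0.93 thousand.

$0.93 thousand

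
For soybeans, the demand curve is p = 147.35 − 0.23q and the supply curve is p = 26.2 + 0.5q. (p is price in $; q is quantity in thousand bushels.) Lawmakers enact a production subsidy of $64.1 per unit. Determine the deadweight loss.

$2814.25 thousand

Competitive equilibrium: 147.35 − 0.23q = 26.2 + 0.5q → q* = 165.9589, p* = 109.1795.
The subsidy lowers effective supply by 64.1: p = 0.5q − 37.9.
New quantity: 147.35 − 0.23q = 0.5q − 37.9 → q' = 253.7671.
Overproduction Δq = 253.7671 − 165.9589 = 87.8082; wedge = subsidy = 64.1.
DWL = ½ × 87.8082 × 64.1 = $2814.25 thousand.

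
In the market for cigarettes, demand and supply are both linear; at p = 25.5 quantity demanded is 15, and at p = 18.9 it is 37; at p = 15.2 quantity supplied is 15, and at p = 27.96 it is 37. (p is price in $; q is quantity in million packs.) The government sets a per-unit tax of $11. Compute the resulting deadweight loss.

$68.75 million

Demand slope = (18.9 − 25.5)/(37 − 15) = −0.3, so p = 30 − 0.3q.
Supply slope = (27.96 − 15.2)/(37 − 15) = 0.58, so p = 6.5 + 0.58q.
Competitive equilibrium: 30 − 0.3q = 6.5 + 0.58q → q* = 26.7045, p* = 21.9886.
With the tax, the buyer price exceeds the seller price by 11: (30 − 0.3q) − (6.5 + 0.58q) = 11 → q' = 14.2045.
Δq = 26.7045 − 14.2045 = 12.5; the wedge equals the tax, 11.
Welfare loss = ½ × 12.5 × 11 = $68.75 million.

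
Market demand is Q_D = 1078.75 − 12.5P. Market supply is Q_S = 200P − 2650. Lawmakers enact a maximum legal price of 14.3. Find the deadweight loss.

In inverse form: demand P = 86.3 − 0.08Q, supply P = 13.25 + 0.005Q.
Competitive equilibrium: 86.3 − 0.08Q = 13.25 + 0.005Q → Q* = 859.41176, P* = 17.54706.
At the ceiling P = 14.3, quantity supplied = (14.3 − 13.25)/0.005 = 210.
Willingness to pay at Q' = 210: 86.3 − 0.08·210 = 69.5.
ΔQ = 859.41176 − 210 = 649.41176; wedge = 69.5 − 14.3 = 55.2.
Welfare loss = ½ × 649.41176 × 55.2 = 17923.76.

17923.76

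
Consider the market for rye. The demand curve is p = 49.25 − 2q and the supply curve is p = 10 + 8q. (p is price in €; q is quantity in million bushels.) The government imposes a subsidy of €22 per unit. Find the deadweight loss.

Competitive equilibrium: 49.25 − 2q = 10 + 8q → q* = 3.925, p* = 41.4.
The subsidy lowers effective supply by 22: p = 8q − 12.
New quantity: 49.25 − 2q = 8q − 12 → q' = 6.125.
Overproduction Δq = 6.125 − 3.925 = 2.2; wedge = subsidy = 22.
Welfare loss = ½ × 2.2 × 22 = €24.20 million.

€24.20 million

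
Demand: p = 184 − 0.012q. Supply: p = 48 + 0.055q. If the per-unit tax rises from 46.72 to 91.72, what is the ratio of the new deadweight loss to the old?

3.854

Competitive equilibrium: 184 − 0.012q = 48 + 0.055q → q* = 2029.8507, p* = 159.6418.
For a per-unit tax t: Δq = t/0.067, so DWL = ½·t·(t/0.067) = t²/0.134.
At t = 46.72: DWL = 16289.242. At t = 91.72: DWL = 62780.287.
Ratio = (91.72/46.72)² = 3.854.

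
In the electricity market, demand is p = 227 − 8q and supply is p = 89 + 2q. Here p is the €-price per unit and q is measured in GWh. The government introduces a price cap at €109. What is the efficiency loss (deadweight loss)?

€72.20

Competitive equilibrium: 227 − 8q = 89 + 2q → q* = 13.8, p* = 116.6.
At the ceiling p = 109, quantity supplied = (109 − 89)/2 = 10.
Willingness to pay at q' = 10: 227 − 8·10 = 147.
Δq = 13.8 − 10 = 3.8; wedge = 147 − 109 = 38.
Deadweight loss = ½ × 3.8 × 38 = €72.20.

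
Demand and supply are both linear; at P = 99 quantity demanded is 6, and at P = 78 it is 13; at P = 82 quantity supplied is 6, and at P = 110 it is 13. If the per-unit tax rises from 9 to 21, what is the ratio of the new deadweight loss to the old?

Demand slope = (78 − 99)/(13 − 6) = −3, so P = 117 − 3Q.
Supply slope = (110 − 82)/(13 − 6) = 4, so P = 58 + 4Q.
Competitive equilibrium: 117 − 3Q = 58 + 4Q → Q* = 8.4286, P* = 91.7143.
For a per-unit tax t: ΔQ = t/7, so DWL = ½·t·(t/7) = t²/14.
At t = 9: DWL = 5.786. At t = 21: DWL = 31.5.
Ratio = (21/9)² = 5.444.

5.444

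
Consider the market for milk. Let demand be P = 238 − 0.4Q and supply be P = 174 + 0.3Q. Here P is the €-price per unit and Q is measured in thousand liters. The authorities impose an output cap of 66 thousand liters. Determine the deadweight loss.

€226.31 thousand

Competitive equilibrium: 238 − 0.4Q = 174 + 0.3Q → Q* = 91.4286, P* = 201.4286.
At Q = 66: demand price = 238 − 0.4·66 = 211.6; supply price = 174 + 0.3·66 = 193.8.
ΔQ = 91.4286 − 66 = 25.4286; wedge = 211.6 − 193.8 = 17.8.
Deadweight loss = ½ × 25.4286 × 17.8 = €226.31 thousand.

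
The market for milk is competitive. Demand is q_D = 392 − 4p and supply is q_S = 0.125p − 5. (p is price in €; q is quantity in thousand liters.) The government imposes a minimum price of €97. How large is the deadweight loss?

€37.88 thousand

In inverse form: demand p = 98 − 0.25q, supply p = 40 + 8q.
Competitive equilibrium: 98 − 0.25q = 40 + 8q → q* = 7.0303, p* = 96.2424.
At the floor p = 97, quantity demanded = (98 − 97)/0.25 = 4.
Sellers' marginal cost at q' = 4: 40 + 8·4 = 72.
Δq = 7.0303 − 4 = 3.0303; wedge = 97 − 72 = 25.
The triangle = ½ × 3.0303 × 25 = €37.88 thousand.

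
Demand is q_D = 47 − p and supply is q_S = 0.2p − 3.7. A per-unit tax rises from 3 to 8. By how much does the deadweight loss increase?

4.58

In inverse form: demand p = 47 − q, supply p = 18.5 + 5q.
Competitive equilibrium: 47 − q = 18.5 + 5q → q* = 4.75, p* = 42.25.
For a per-unit tax t: Δq = t/6, so DWL = ½·t·(t/6) = t²/12.
At t = 3: DWL = 0.75. At t = 8: DWL = 5.333.
Increase = 5.333 − 0.75 = 4.58.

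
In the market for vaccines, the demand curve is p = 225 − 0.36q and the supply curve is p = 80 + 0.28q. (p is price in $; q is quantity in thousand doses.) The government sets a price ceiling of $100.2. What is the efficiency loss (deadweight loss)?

$7630.54 thousand

Competitive equilibrium: 225 − 0.36q = 80 + 0.28q → q* = 226.5625, p* = 143.4375.
At the ceiling p = 100.2, quantity supplied = (100.2 − 80)/0.28 = 72.1429.
Willingness to pay at q' = 72.1429: 225 − 0.36·72.1429 = 199.0286.
Δq = 226.5625 − 72.1429 = 154.4196; wedge = 199.0286 − 100.2 = 98.8286.
Deadweight loss = ½ × 154.4196 × 98.8286 = $7630.54 thousand.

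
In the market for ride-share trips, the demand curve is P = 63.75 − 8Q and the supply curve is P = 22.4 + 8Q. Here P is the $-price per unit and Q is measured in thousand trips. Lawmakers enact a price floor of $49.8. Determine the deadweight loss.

$5.65 thousand

Competitive equilibrium: 63.75 − 8Q = 22.4 + 8Q → Q* = 2.5844, P* = 43.075.
At the floor P = 49.8, quantity demanded = (63.75 − 49.8)/8 = 1.7438.
Sellers' marginal cost at Q' = 1.7438: 22.4 + 8·1.7438 = 36.3504.
ΔQ = 2.5844 − 1.7438 = 0.8406; wedge = 49.8 − 36.3504 = 13.4496.
Deadweight loss = ½ × 0.8406 × 13.4496 = $5.65 thousand.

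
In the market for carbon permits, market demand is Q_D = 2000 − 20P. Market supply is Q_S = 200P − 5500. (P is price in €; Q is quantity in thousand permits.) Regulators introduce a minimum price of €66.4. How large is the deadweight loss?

In inverse form: demand P = 100 − 0.05Q, supply P = 27.5 + 0.005Q.
Competitive equilibrium: 100 − 0.05Q = 27.5 + 0.005Q → Q* = 1318.1818, P* = 34.0909.
At the floor P = 66.4, quantity demanded = (100 − 66.4)/0.05 = 672.
Sellers' marginal cost at Q' = 672: 27.5 + 0.005·672 = 30.86.
ΔQ = 1318.1818 − 672 = 646.1818; wedge = 66.4 − 30.86 = 35.54.
DWL = ½ × 646.1818 × 35.54 = €11482.65 thousand.

€11482.65 thousand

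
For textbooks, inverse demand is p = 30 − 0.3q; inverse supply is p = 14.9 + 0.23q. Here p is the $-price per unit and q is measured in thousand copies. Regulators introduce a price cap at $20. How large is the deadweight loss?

$10.57 thousand

Competitive equilibrium: 30 − 0.3q = 14.9 + 0.23q → q* = 28.4906, p* = 21.4528.
At the ceiling p = 20, quantity supplied = (20 − 14.9)/0.23 = 22.1739.
Willingness to pay at q' = 22.1739: 30 − 0.3·22.1739 = 23.3478.
Δq = 28.4906 − 22.1739 = 6.3167; wedge = 23.3478 − 20 = 3.3478.
DWL = ½ × 6.3167 × 3.3478 = $10.57 thousand.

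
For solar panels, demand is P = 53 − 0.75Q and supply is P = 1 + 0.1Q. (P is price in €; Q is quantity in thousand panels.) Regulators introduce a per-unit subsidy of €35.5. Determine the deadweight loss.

Competitive equilibrium: 53 − 0.75Q = 1 + 0.1Q → Q* = 61.1765, P* = 7.1176.
The subsidy lowers effective supply by 35.5: P = 0.1Q − 34.5.
New quantity: 53 − 0.75Q = 0.1Q − 34.5 → Q' = 102.9412.
Overproduction ΔQ = 102.9412 − 61.1765 = 41.7647; wedge = subsidy = 35.5.
Welfare loss = ½ × 41.7647 × 35.5 = €741.32 thousand.

€741.32 thousand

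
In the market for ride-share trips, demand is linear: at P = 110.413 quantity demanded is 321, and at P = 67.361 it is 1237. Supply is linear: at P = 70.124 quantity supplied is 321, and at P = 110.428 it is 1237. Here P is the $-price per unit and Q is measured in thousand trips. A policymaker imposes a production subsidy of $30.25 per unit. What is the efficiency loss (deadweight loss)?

$5027.82 thousand

Demand slope = (67.361 − 110.413)/(1237 − 321) = −0.047, so P = 125.5 − 0.047Q.
Supply slope = (110.428 − 70.124)/(1237 − 321) = 0.044, so P = 56 + 0.044Q.
Competitive equilibrium: 125.5 − 0.047Q = 56 + 0.044Q → Q* = 763.73626, P* = 89.6044.
The subsidy lowers effective supply by 30.25: P = 25.75 + 0.044Q.
New quantity: 125.5 − 0.047Q = 25.75 + 0.044Q → Q' = 1096.15385.
Overproduction ΔQ = 1096.15385 − 763.73626 = 332.41759; wedge = subsidy = 30.25.
Welfare loss = ½ × 332.41759 × 30.25 = $5027.82 thousand.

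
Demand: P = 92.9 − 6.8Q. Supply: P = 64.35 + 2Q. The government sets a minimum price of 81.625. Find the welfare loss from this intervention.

11.07

Competitive equilibrium: 92.9 − 6.8Q = 64.35 + 2Q → Q* = 3.2443, P* = 70.8386.
At the floor P = 81.625, quantity demanded = (92.9 − 81.625)/6.8 = 1.6581.
Sellers' marginal cost at Q' = 1.6581: 64.35 + 2·1.6581 = 67.6662.
ΔQ = 3.2443 − 1.6581 = 1.5862; wedge = 81.625 − 67.6662 = 13.9588.
The triangle = ½ × 1.5862 × 13.9588 = 11.07.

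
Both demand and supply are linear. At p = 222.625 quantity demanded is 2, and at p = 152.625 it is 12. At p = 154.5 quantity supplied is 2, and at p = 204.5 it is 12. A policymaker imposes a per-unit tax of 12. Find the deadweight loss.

Demand slope = (152.625 − 222.625)/(12 − 2) = −7, so p = 236.625 − 7q.
Supply slope = (204.5 − 154.5)/(12 − 2) = 5, so p = 144.5 + 5q.
Competitive equilibrium: 236.625 − 7q = 144.5 + 5q → q* = 7.6771, p* = 182.8854.
With the tax, the buyer price exceeds the seller price by 12: (236.625 − 7q) − (144.5 + 5q) = 12 → q' = 6.6771.
Δq = 7.6771 − 6.6771 = 1; the wedge equals the tax, 12.
Welfare loss = ½ × 1 × 12 = 6.

6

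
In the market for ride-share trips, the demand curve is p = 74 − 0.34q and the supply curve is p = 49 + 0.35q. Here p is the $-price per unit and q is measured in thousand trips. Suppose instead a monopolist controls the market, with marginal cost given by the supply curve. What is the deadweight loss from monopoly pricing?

$49.35 thousand

Competitive equilibrium: 74 − 0.34q = 49 + 0.35q → q* = 36.2319, p* = 61.6812.
Marginal revenue: MR = 74 − 0.68q. Set MR = MC: 74 − 0.68q = 49 + 0.35q → q_m = 24.2718.
Price p_m = 74 − 0.34·24.2718 = 65.7476; MC(q_m) = 49 + 0.35·24.2718 = 57.4951.
Competitive q* = 36.2319, so Δq = 11.9601; wedge = 65.7476 − 57.4951 = 8.2525.
DWL = ½ × 11.9601 × 8.2525 = $49.35 thousand.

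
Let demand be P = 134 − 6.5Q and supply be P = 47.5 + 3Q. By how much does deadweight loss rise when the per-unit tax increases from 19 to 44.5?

Competitive equilibrium: 134 − 6.5Q = 47.5 + 3Q → Q* = 9.1053, P* = 74.8158.
For a per-unit tax t: ΔQ = t/9.5, so DWL = ½·t·(t/9.5) = t²/19.
At t = 19: DWL = 19. At t = 44.5: DWL = 104.224.
Increase = 104.224 − 19 = 85.22.

85.22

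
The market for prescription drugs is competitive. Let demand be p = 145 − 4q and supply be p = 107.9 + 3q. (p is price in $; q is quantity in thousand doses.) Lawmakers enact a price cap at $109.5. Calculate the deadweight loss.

$79.52 thousand

Competitive equilibrium: 145 − 4q = 107.9 + 3q → q* = 5.3, p* = 123.8.
At the ceiling p = 109.5, quantity supplied = (109.5 − 107.9)/3 = 0.5333.
Willingness to pay at q' = 0.5333: 145 − 4·0.5333 = 142.8668.
Δq = 5.3 − 0.5333 = 4.7667; wedge = 142.8668 − 109.5 = 33.3668.
The triangle = ½ × 4.7667 × 33.3668 = $79.52 thousand.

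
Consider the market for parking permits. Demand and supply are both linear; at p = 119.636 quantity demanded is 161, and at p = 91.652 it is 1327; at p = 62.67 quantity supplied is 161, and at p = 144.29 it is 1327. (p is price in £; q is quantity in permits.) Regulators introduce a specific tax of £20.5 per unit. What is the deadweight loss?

£2235.37

Demand slope = (91.652 − 119.636)/(1327 − 161) = −0.024, so p = 123.5 − 0.024q.
Supply slope = (144.29 − 62.67)/(1327 − 161) = 0.07, so p = 51.4 + 0.07q.
Competitive equilibrium: 123.5 − 0.024q = 51.4 + 0.07q → q* = 767.0213, p* = 105.0915.
With the tax, the buyer price exceeds the seller price by 20.5: (123.5 − 0.024q) − (51.4 + 0.07q) = 20.5 → q' = 548.9362.
Δq = 767.0213 − 548.9362 = 218.0851; the wedge equals the tax, 20.5.
The triangle = ½ × 218.0851 × 20.5 = £2235.37.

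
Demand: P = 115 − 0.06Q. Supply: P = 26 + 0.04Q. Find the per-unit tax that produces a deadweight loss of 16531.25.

Competitive equilibrium: 115 − 0.06Q = 26 + 0.04Q → Q* = 890, P* = 61.6.
A tax t gives ΔQ = t/0.1 and wedge t, so DWL = t²/0.2.
t²/0.2 = 16531.25 → t² = 3306.25 → t = 57.5.

57.5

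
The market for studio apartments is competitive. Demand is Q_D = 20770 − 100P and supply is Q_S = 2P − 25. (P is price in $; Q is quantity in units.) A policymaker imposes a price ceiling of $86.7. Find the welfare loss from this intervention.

In inverse form: demand P = 207.7 − 0.01Q, supply P = 12.5 + 0.5Q.
Competitive equilibrium: 207.7 − 0.01Q = 12.5 + 0.5Q → Q* = 382.7451, P* = 203.8725.
At the ceiling P = 86.7, quantity supplied = (86.7 − 12.5)/0.5 = 148.4.
Willingness to pay at Q' = 148.4: 207.7 − 0.01·148.4 = 206.216.
ΔQ = 382.7451 − 148.4 = 234.3451; wedge = 206.216 − 86.7 = 119.516.
Welfare loss = ½ × 234.3451 × 119.516 = $14003.99.

$14003.99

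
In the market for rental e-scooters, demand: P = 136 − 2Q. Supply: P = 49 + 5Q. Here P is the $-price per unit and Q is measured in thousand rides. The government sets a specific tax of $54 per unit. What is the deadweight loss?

$208.29 thousand

Competitive equilibrium: 136 − 2Q = 49 + 5Q → Q* = 12.4286, P* = 111.1429.
With the tax, the buyer price exceeds the seller price by 54: (136 − 2Q) − (49 + 5Q) = 54 → Q' = 4.7143.
ΔQ = 12.4286 − 4.7143 = 7.7143; the wedge equals the tax, 54.
DWL = ½ × 7.7143 × 54 = $208.29 thousand.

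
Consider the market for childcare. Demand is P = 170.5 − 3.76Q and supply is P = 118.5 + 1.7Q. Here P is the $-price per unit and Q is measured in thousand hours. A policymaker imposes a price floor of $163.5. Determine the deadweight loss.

$160.27 thousand

Competitive equilibrium: 170.5 − 3.76Q = 118.5 + 1.7Q → Q* = 9.5238, P* = 134.6905.
At the floor P = 163.5, quantity demanded = (170.5 − 163.5)/3.76 = 1.8617.
Sellers' marginal cost at Q' = 1.8617: 118.5 + 1.7·1.8617 = 121.6649.
ΔQ = 9.5238 − 1.8617 = 7.6621; wedge = 163.5 − 121.6649 = 41.8351.
Welfare loss = ½ × 7.6621 × 41.8351 = $160.27 thousand.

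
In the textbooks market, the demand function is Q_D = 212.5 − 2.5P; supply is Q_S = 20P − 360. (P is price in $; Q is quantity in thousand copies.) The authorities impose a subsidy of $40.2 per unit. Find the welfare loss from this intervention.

In inverse form: demand P = 85 − 0.4Q, supply P = 18 + 0.05Q.
Competitive equilibrium: 85 − 0.4Q = 18 + 0.05Q → Q* = 148.8889, P* = 25.4444.
The subsidy lowers effective supply by 40.2: P = 0.05Q − 22.2.
New quantity: 85 − 0.4Q = 0.05Q − 22.2 → Q' = 238.2222.
Overproduction ΔQ = 238.2222 − 148.8889 = 89.3333; wedge = subsidy = 40.2.
DWL = ½ × 89.3333 × 40.2 = $1795.60 thousand.

$1795.60 thousand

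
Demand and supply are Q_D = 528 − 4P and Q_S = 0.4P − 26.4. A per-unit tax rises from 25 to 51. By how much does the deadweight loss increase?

359.27

In inverse form: demand P = 132 − 0.25Q, supply P = 66 + 2.5Q.
Competitive equilibrium: 132 − 0.25Q = 66 + 2.5Q → Q* = 24, P* = 126.
For a per-unit tax t: ΔQ = t/2.75, so DWL = ½·t·(t/2.75) = t²/5.5.
At t = 25: DWL = 113.636. At t = 51: DWL = 472.909.
Increase = 472.909 − 113.636 = 359.27.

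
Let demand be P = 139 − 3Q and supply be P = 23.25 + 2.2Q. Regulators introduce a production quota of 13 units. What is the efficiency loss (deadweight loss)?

Competitive equilibrium: 139 − 3Q = 23.25 + 2.2Q → Q* = 22.25962, P* = 72.22115.
At Q = 13: demand price = 139 − 3·13 = 100; supply price = 23.25 + 2.2·13 = 51.85.
ΔQ = 22.25962 − 13 = 9.25962; wedge = 100 − 51.85 = 48.15.
Deadweight loss = ½ × 9.25962 × 48.15 = 222.93.

222.93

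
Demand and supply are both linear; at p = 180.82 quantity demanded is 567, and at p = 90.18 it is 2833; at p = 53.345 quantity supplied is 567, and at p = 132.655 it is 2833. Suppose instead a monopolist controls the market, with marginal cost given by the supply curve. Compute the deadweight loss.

Demand slope = (90.18 − 180.82)/(2833 − 567) = −0.04, so p = 203.5 − 0.04q.
Supply slope = (132.655 − 53.345)/(2833 − 567) = 0.035, so p = 33.5 + 0.035q.
Competitive equilibrium: 203.5 − 0.04q = 33.5 + 0.035q → q* = 2266.66667, p* = 112.83333.
Marginal revenue: MR = 203.5 − 0.08q. Set MR = MC: 203.5 − 0.08q = 33.5 + 0.035q → q_m = 1478.26087.
Price p_m = 203.5 − 0.04·1478.26087 = 144.36957; MC(q_m) = 33.5 + 0.035·1478.26087 = 85.23913.
Competitive q* = 2266.66667, so Δq = 788.4058; wedge = 144.36957 − 85.23913 = 59.13044.
The triangle = ½ × 788.4058 × 59.13044 = 23309.39.

23309.39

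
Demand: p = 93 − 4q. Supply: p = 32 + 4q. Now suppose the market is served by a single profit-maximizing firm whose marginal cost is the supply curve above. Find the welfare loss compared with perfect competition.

Competitive equilibrium: 93 − 4q = 32 + 4q → q* = 7.625, p* = 62.5.
Marginal revenue: MR = 93 − 8q. Set MR = MC: 93 − 8q = 32 + 4q → q_m = 5.0833.
Price p_m = 93 − 4·5.0833 = 72.6668; MC(q_m) = 32 + 4·5.0833 = 52.3332.
Competitive q* = 7.625, so Δq = 2.5417; wedge = 72.6668 − 52.3332 = 20.3336.
The triangle = ½ × 2.5417 × 20.3336 = 25.84.

25.84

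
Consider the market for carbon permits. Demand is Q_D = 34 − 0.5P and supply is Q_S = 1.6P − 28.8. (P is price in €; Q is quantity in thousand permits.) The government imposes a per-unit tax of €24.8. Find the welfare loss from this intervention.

€117.15 thousand

In inverse form: demand P = 68 − 2Q, supply P = 18 + 0.625Q.
Competitive equilibrium: 68 − 2Q = 18 + 0.625Q → Q* = 19.0476, P* = 29.9048.
With the tax, the buyer price exceeds the seller price by 24.8: (68 − 2Q) − (18 + 0.625Q) = 24.8 → Q' = 9.6.
ΔQ = 19.0476 − 9.6 = 9.4476; the wedge equals the tax, 24.8.
DWL = ½ × 9.4476 × 24.8 = €117.15 thousand.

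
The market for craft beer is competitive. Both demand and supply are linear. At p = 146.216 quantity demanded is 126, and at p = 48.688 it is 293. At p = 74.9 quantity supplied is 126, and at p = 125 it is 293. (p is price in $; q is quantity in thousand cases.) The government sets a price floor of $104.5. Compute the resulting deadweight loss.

Demand slope = (48.688 − 146.216)/(293 − 126) = −0.584, so p = 219.8 − 0.584q.
Supply slope = (125 − 74.9)/(293 − 126) = 0.3, so p = 37.1 + 0.3q.
Competitive equilibrium: 219.8 − 0.584q = 37.1 + 0.3q → q* = 206.6742, p* = 99.1023.
At the floor p = 104.5, quantity demanded = (219.8 − 104.5)/0.584 = 197.4315.
Sellers' marginal cost at q' = 197.4315: 37.1 + 0.3·197.4315 = 96.3295.
Δq = 206.6742 − 197.4315 = 9.2427; wedge = 104.5 − 96.3295 = 8.1705.
Deadweight loss = ½ × 9.2427 × 8.1705 = $37.76 thousand.

$37.76 thousand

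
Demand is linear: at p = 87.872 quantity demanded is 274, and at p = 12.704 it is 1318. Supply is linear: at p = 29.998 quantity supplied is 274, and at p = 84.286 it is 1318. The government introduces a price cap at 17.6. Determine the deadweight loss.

Demand slope = (12.704 − 87.872)/(1318 − 274) = −0.072, so p = 107.6 − 0.072q.
Supply slope = (84.286 − 29.998)/(1318 − 274) = 0.052, so p = 15.75 + 0.052q.
Competitive equilibrium: 107.6 − 0.072q = 15.75 + 0.052q → q* = 740.72581, p* = 54.26774.
At the ceiling p = 17.6, quantity supplied = (17.6 − 15.75)/0.052 = 35.57692.
Willingness to pay at q' = 35.57692: 107.6 − 0.072·35.57692 = 105.03846.
Δq = 740.72581 − 35.57692 = 705.14889; wedge = 105.03846 − 17.6 = 87.43846.
The triangle = ½ × 705.14889 × 87.43846 = 30828.57.

30828.57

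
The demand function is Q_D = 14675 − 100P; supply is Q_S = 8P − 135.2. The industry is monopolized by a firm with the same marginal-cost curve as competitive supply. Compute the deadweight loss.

297.02

In inverse form: demand P = 146.75 − 0.01Q, supply P = 16.9 + 0.125Q.
Competitive equilibrium: 146.75 − 0.01Q = 16.9 + 0.125Q → Q* = 961.8519, P* = 137.1315.
Marginal revenue: MR = 146.75 − 0.02Q. Set MR = MC: 146.75 − 0.02Q = 16.9 + 0.125Q → Q_m = 895.5172.
Price P_m = 146.75 − 0.01·895.5172 = 137.7948; MC(Q_m) = 16.9 + 0.125·895.5172 = 128.8397.
Competitive Q* = 961.8519, so ΔQ = 66.3347; wedge = 137.7948 − 128.8397 = 8.9551.
DWL = ½ × 66.3347 × 8.9551 = 297.02.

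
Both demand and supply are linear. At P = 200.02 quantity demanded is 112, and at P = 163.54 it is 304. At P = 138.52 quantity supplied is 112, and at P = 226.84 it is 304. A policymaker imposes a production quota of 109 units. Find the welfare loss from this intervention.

3096.85

Demand slope = (163.54 − 200.02)/(304 − 112) = −0.19, so P = 221.3 − 0.19Q.
Supply slope = (226.84 − 138.52)/(304 − 112) = 0.46, so P = 87 + 0.46Q.
Competitive equilibrium: 221.3 − 0.19Q = 87 + 0.46Q → Q* = 206.6154, P* = 182.0431.
At Q = 109: demand price = 221.3 − 0.19·109 = 200.59; supply price = 87 + 0.46·109 = 137.14.
ΔQ = 206.6154 − 109 = 97.6154; wedge = 200.59 − 137.14 = 63.45.
Deadweight loss = ½ × 97.6154 × 63.45 = 3096.85.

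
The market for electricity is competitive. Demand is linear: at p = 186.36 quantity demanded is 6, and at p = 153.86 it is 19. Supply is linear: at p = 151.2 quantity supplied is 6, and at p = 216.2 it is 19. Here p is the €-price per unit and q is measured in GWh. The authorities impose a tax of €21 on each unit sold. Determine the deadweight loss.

Demand slope = (153.86 − 186.36)/(19 − 6) = −2.5, so p = 201.36 − 2.5q.
Supply slope = (216.2 − 151.2)/(19 − 6) = 5, so p = 121.2 + 5q.
Competitive equilibrium: 201.36 − 2.5q = 121.2 + 5q → q* = 10.688, p* = 174.64.
With the tax, the buyer price exceeds the seller price by 21: (201.36 − 2.5q) − (121.2 + 5q) = 21 → q' = 7.888.
Δq = 10.688 − 7.888 = 2.8; the wedge equals the tax, 21.
DWL = ½ × 2.8 × 21 = €29.40.

€29.40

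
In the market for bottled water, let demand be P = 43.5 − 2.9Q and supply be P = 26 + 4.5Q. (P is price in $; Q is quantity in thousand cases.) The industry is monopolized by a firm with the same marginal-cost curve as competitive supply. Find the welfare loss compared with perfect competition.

Competitive equilibrium: 43.5 − 2.9Q = 26 + 4.5Q → Q* = 2.3649, P* = 36.6419.
Marginal revenue: MR = 43.5 − 5.8Q. Set MR = MC: 43.5 − 5.8Q = 26 + 4.5Q → Q_m = 1.699.
Price P_m = 43.5 − 2.9·1.699 = 38.5729; MC(Q_m) = 26 + 4.5·1.699 = 33.6455.
Competitive Q* = 2.3649, so ΔQ = 0.6659; wedge = 38.5729 − 33.6455 = 4.9274.
Welfare loss = ½ × 0.6659 × 4.9274 = $1.64 thousand.

$1.64 thousand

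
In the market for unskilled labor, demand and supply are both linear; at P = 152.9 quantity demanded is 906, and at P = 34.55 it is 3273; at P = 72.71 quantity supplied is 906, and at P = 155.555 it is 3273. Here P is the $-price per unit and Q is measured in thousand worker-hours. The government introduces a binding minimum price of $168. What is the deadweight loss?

$65919.64 thousand

Demand slope = (34.55 − 152.9)/(3273 − 906) = −0.05, so P = 198.2 − 0.05Q.
Supply slope = (155.555 − 72.71)/(3273 − 906) = 0.035, so P = 41 + 0.035Q.
Competitive equilibrium: 198.2 − 0.05Q = 41 + 0.035Q → Q* = 1849.41176, P* = 105.72941.
At the floor P = 168, quantity demanded = (198.2 − 168)/0.05 = 604.
Sellers' marginal cost at Q' = 604: 41 + 0.035·604 = 62.14.
ΔQ = 1849.41176 − 604 = 1245.41176; wedge = 168 − 62.14 = 105.86.
Welfare loss = ½ × 1245.41176 × 105.86 = $65919.64 thousand.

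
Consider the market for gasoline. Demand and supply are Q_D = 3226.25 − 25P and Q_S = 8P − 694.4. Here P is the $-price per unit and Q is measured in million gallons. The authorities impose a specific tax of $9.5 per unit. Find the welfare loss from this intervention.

$273.48 million

In inverse form: demand P = 129.05 − 0.04Q, supply P = 86.8 + 0.125Q.
Competitive equilibrium: 129.05 − 0.04Q = 86.8 + 0.125Q → Q* = 256.06061, P* = 118.80758.
With the tax, the buyer price exceeds the seller price by 9.5: (129.05 − 0.04Q) − (86.8 + 0.125Q) = 9.5 → Q' = 198.48485.
ΔQ = 256.06061 − 198.48485 = 57.57576; the wedge equals the tax, 9.5.
Welfare loss = ½ × 57.57576 × 9.5 = $273.48 million.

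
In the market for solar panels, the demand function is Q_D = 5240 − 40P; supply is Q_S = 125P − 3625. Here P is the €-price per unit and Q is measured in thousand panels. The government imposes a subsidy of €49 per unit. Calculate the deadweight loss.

€36378.79 thousand

In inverse form: demand P = 131 − 0.025Q, supply P = 29 + 0.008Q.
Competitive equilibrium: 131 − 0.025Q = 29 + 0.008Q → Q* = 3090.9091, P* = 53.7273.
The subsidy lowers effective supply by 49: P = 0.008Q − 20.
New quantity: 131 − 0.025Q = 0.008Q − 20 → Q' = 4575.7576.
Overproduction ΔQ = 4575.7576 − 3090.9091 = 1484.8485; wedge = subsidy = 49.
DWL = ½ × 1484.8485 × 49 = €36378.79 thousand.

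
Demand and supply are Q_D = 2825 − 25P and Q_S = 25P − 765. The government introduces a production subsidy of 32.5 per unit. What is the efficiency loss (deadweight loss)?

6601.56

In inverse form: demand P = 113 − 0.04Q, supply P = 30.6 + 0.04Q.
Competitive equilibrium: 113 − 0.04Q = 30.6 + 0.04Q → Q* = 1030, P* = 71.8.
The subsidy lowers effective supply by 32.5: P = 0.04Q − 1.9.
New quantity: 113 − 0.04Q = 0.04Q − 1.9 → Q' = 1436.25.
Overproduction ΔQ = 1436.25 − 1030 = 406.25; wedge = subsidy = 32.5.
The triangle = ½ × 406.25 × 32.5 = 6601.56.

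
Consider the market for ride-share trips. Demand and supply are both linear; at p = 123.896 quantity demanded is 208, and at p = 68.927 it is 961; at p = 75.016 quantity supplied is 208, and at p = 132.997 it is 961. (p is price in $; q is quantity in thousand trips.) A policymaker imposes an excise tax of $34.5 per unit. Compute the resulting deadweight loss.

Demand slope = (68.927 − 123.896)/(961 − 208) = −0.073, so p = 139.08 − 0.073q.
Supply slope = (132.997 − 75.016)/(961 − 208) = 0.077, so p = 59 + 0.077q.
Competitive equilibrium: 139.08 − 0.073q = 59 + 0.077q → q* = 533.8667, p* = 100.1077.
With the tax, the buyer price exceeds the seller price by 34.5: (139.08 − 0.073q) − (59 + 0.077q) = 34.5 → q' = 303.8667.
Δq = 533.8667 − 303.8667 = 230; the wedge equals the tax, 34.5.
Deadweight loss = ½ × 230 × 34.5 = $3967.50 thousand.

$3967.50 thousand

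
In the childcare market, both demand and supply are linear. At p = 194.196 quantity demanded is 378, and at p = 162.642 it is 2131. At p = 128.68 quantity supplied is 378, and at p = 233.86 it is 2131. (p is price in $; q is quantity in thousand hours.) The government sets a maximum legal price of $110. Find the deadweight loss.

$51692.56 thousand

Demand slope = (162.642 − 194.196)/(2131 − 378) = −0.018, so p = 201 − 0.018q.
Supply slope = (233.86 − 128.68)/(2131 − 378) = 0.06, so p = 106 + 0.06q.
Competitive equilibrium: 201 − 0.018q = 106 + 0.06q → q* = 1217.9487, p* = 179.0769.
At the ceiling p = 110, quantity supplied = (110 − 106)/0.06 = 66.6667.
Willingness to pay at q' = 66.6667: 201 − 0.018·66.6667 = 199.8.
Δq = 1217.9487 − 66.6667 = 1151.282; wedge = 199.8 − 110 = 89.8.
Deadweight loss = ½ × 1151.282 × 89.8 = $51692.56 thousand.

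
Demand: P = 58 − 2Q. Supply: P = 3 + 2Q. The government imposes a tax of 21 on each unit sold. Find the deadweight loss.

Competitive equilibrium: 58 − 2Q = 3 + 2Q → Q* = 13.75, P* = 30.5.
With the tax, the buyer price exceeds the seller price by 21: (58 − 2Q) − (3 + 2Q) = 21 → Q' = 8.5.
ΔQ = 13.75 − 8.5 = 5.25; the wedge equals the tax, 21.
DWL = ½ × 5.25 × 21 = 55.125.

55.125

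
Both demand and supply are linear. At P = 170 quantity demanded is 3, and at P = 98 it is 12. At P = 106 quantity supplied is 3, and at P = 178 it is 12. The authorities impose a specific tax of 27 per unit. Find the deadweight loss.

22.78

Demand slope = (98 − 170)/(12 − 3) = −8, so P = 194 − 8Q.
Supply slope = (178 − 106)/(12 − 3) = 8, so P = 82 + 8Q.
Competitive equilibrium: 194 − 8Q = 82 + 8Q → Q* = 7, P* = 138.
With the tax, the buyer price exceeds the seller price by 27: (194 − 8Q) − (82 + 8Q) = 27 → Q' = 5.3125.
ΔQ = 7 − 5.3125 = 1.6875; the wedge equals the tax, 27.
The triangle = ½ × 1.6875 × 27 = 22.78.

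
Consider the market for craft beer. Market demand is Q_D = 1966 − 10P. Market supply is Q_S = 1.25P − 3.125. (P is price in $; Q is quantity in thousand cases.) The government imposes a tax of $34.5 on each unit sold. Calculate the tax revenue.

In inverse form: demand P = 196.6 − 0.1Q, supply P = 2.5 + 0.8Q.
Competitive equilibrium: 196.6 − 0.1Q = 2.5 + 0.8Q → Q* = 215.6667, P* = 175.0333.
With the tax, the buyer price exceeds the seller price by 34.5: (196.6 − 0.1Q) − (2.5 + 0.8Q) = 34.5 → Q' = 177.3333.
Tax revenue = 34.5 × 177.3333 = $6118 thousand.

$6118 thousand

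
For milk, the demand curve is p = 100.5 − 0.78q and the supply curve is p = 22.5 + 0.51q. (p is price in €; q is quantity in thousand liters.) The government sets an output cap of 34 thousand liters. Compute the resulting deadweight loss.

€451.76 thousand

Competitive equilibrium: 100.5 − 0.78q = 22.5 + 0.51q → q* = 60.4651, p* = 53.3372.
At q = 34: demand price = 100.5 − 0.78·34 = 73.98; supply price = 22.5 + 0.51·34 = 39.84.
Δq = 60.4651 − 34 = 26.4651; wedge = 73.98 − 39.84 = 34.14.
Welfare loss = ½ × 26.4651 × 34.14 = €451.76 thousand.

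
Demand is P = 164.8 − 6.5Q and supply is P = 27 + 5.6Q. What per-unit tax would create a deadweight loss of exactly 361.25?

93.5

Competitive equilibrium: 164.8 − 6.5Q = 27 + 5.6Q → Q* = 11.3884, P* = 90.7752.
A tax t gives ΔQ = t/12.1 and wedge t, so DWL = t²/24.2.
t²/24.2 = 361.25 → t² = 8742.25 → t = 93.5.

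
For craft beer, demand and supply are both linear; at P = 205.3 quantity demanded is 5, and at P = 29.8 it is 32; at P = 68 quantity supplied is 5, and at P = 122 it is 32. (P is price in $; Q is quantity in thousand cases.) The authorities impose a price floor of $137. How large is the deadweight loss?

$135.44 thousand

Demand slope = (29.8 − 205.3)/(32 − 5) = −6.5, so P = 237.8 − 6.5Q.
Supply slope = (122 − 68)/(32 − 5) = 2, so P = 58 + 2Q.
Competitive equilibrium: 237.8 − 6.5Q = 58 + 2Q → Q* = 21.1529, P* = 100.3059.
At the floor P = 137, quantity demanded = (237.8 − 137)/6.5 = 15.5077.
Sellers' marginal cost at Q' = 15.5077: 58 + 2·15.5077 = 89.0154.
ΔQ = 21.1529 − 15.5077 = 5.6452; wedge = 137 − 89.0154 = 47.9846.
Deadweight loss = ½ × 5.6452 × 47.9846 = $135.44 thousand.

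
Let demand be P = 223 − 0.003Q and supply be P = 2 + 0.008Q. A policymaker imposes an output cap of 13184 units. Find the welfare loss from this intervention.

Competitive equilibrium: 223 − 0.003Q = 2 + 0.008Q → Q* = 20090.9091, P* = 162.7273.
At Q = 13184: demand price = 223 − 0.003·13184 = 183.448; supply price = 2 + 0.008·13184 = 107.472.
ΔQ = 20090.9091 − 13184 = 6906.9091; wedge = 183.448 − 107.472 = 75.976.
Deadweight loss = ½ × 6906.9091 × 75.976 = 262379.66.

262379.66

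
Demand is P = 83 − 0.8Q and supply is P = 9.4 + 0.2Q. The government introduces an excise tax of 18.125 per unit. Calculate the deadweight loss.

Competitive equilibrium: 83 − 0.8Q = 9.4 + 0.2Q → Q* = 73.6, P* = 24.12.
With the tax, the buyer price exceeds the seller price by 18.125: (83 − 0.8Q) − (9.4 + 0.2Q) = 18.125 → Q' = 55.475.
ΔQ = 73.6 − 55.475 = 18.125; the wedge equals the tax, 18.125.
The triangle = ½ × 18.125 × 18.125 = 164.26.

164.26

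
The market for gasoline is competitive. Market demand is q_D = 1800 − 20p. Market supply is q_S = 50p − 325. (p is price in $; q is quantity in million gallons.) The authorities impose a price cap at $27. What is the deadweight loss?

In inverse form: demand p = 90 − 0.05q, supply p = 6.5 + 0.02q.
Competitive equilibrium: 90 − 0.05q = 6.5 + 0.02q → q* = 1192.8571, p* = 30.3571.
At the ceiling p = 27, quantity supplied = (27 − 6.5)/0.02 = 1025.
Willingness to pay at q' = 1025: 90 − 0.05·1025 = 38.75.
Δq = 1192.8571 − 1025 = 167.8571; wedge = 38.75 − 27 = 11.75.
Deadweight loss = ½ × 167.8571 × 11.75 = $986.16 million.

$986.16 million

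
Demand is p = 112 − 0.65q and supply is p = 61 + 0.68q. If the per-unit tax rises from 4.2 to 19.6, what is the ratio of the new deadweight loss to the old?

Competitive equilibrium: 112 − 0.65q = 61 + 0.68q → q* = 38.3459, p* = 87.0752.
For a per-unit tax t: Δq = t/1.33, so DWL = ½·t·(t/1.33) = t²/2.66.
At t = 4.2: DWL = 6.632. At t = 19.6: DWL = 144.421.
Ratio = (19.6/4.2)² = 21.778.

21.778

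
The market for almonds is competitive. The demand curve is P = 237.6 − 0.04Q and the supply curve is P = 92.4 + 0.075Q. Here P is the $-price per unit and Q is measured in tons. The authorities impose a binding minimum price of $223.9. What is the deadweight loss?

Competitive equilibrium: 237.6 − 0.04Q = 92.4 + 0.075Q → Q* = 1262.6087, P* = 187.0957.
At the floor P = 223.9, quantity demanded = (237.6 − 223.9)/0.04 = 342.5.
Sellers' marginal cost at Q' = 342.5: 92.4 + 0.075·342.5 = 118.0875.
ΔQ = 1262.6087 − 342.5 = 920.1087; wedge = 223.9 − 118.0875 = 105.8125.
The triangle = ½ × 920.1087 × 105.8125 = $48679.50.

$48679.50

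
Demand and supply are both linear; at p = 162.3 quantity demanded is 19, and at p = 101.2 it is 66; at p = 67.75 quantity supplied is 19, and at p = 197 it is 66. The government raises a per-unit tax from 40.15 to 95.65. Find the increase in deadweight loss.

Demand slope = (101.2 − 162.3)/(66 − 19) = −1.3, so p = 187 − 1.3q.
Supply slope = (197 − 67.75)/(66 − 19) = 2.75, so p = 15.5 + 2.75q.
Competitive equilibrium: 187 − 1.3q = 15.5 + 2.75q → q* = 42.3457, p* = 131.9506.
For a per-unit tax t: Δq = t/4.05, so DWL = ½·t·(t/4.05) = t²/8.1.
At t = 40.15: DWL = 199.015. At t = 95.65: DWL = 1129.497.
Increase = 1129.497 − 199.015 = 930.48.

930.48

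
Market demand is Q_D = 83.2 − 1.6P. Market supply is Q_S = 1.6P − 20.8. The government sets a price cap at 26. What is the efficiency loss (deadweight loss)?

In inverse form: demand P = 52 − 0.625Q, supply P = 13 + 0.625Q.
Competitive equilibrium: 52 − 0.625Q = 13 + 0.625Q → Q* = 31.2, P* = 32.5.
At the ceiling P = 26, quantity supplied = (26 − 13)/0.625 = 20.8.
Willingness to pay at Q' = 20.8: 52 − 0.625·20.8 = 39.
ΔQ = 31.2 − 20.8 = 10.4; wedge = 39 − 26 = 13.
DWL = ½ × 10.4 × 13 = 67.60.

67.60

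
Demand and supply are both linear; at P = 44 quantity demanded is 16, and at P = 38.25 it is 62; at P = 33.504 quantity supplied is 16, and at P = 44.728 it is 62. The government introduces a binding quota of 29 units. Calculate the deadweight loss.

Demand slope = (38.25 − 44)/(62 − 16) = −0.125, so P = 46 − 0.125Q.
Supply slope = (44.728 − 33.504)/(62 − 16) = 0.244, so P = 29.6 + 0.244Q.
Competitive equilibrium: 46 − 0.125Q = 29.6 + 0.244Q → Q* = 44.4444, P* = 40.4444.
At Q = 29: demand price = 46 − 0.125·29 = 42.375; supply price = 29.6 + 0.244·29 = 36.676.
ΔQ = 44.4444 − 29 = 15.4444; wedge = 42.375 − 36.676 = 5.699.
Deadweight loss = ½ × 15.4444 × 5.699 = 44.01.

44.01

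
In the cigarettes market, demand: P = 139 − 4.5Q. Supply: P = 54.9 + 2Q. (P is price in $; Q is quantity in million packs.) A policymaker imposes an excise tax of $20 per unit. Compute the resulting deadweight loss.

$30.77 million

Competitive equilibrium: 139 − 4.5Q = 54.9 + 2Q → Q* = 12.9385, P* = 80.7769.
With the tax, the buyer price exceeds the seller price by 20: (139 − 4.5Q) − (54.9 + 2Q) = 20 → Q' = 9.8615.
ΔQ = 12.9385 − 9.8615 = 3.077; the wedge equals the tax, 20.
The triangle = ½ × 3.077 × 20 = $30.77 million.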